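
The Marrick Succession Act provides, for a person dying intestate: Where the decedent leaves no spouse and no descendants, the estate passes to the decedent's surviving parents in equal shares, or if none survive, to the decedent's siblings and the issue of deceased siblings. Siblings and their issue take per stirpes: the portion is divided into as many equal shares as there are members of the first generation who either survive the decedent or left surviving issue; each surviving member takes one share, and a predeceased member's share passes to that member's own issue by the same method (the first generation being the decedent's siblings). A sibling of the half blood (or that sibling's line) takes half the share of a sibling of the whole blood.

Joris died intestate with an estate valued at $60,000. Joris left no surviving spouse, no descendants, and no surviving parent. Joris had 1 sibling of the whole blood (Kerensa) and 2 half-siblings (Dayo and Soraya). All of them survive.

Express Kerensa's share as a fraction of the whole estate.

The entire $60,000 passes to the siblings and their issue.
Counting each half-blood sibling's line as half a unit, there are 2 units in $60,000, so one unit is $30,000. Whole-blood lines (Kerensa) take $30,000 each; half-blood lines (Dayo and Soraya) take $15,000 each.

Kerensa receives 1/2 of the estate.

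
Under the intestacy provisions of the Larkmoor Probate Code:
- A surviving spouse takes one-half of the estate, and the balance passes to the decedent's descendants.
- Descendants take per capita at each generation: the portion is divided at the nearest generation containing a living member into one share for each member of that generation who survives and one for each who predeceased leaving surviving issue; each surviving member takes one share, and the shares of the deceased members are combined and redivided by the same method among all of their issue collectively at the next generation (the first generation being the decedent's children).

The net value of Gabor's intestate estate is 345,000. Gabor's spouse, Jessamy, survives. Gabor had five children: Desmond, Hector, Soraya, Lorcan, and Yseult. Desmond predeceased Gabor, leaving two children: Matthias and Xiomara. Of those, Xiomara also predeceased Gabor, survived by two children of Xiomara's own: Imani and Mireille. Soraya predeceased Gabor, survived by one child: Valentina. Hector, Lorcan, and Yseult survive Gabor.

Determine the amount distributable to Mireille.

Mireille receives 11,500.

Jessamy takes one-half of 345,000 = 172,500. The remaining 172,500 passes to the descendants.
The descendants' portion (172,500) is divided at the children's generation into 5 shares of 34,500. Hector, Lorcan, and Yseult each take 34,500. The 2 shares of the deceased (Desmond and Soraya) are combined into a pool of 69,000.
That pool (69,000) is divided at the grandchildren's generation into 3 shares of 23,000. Matthias and Valentina each take 23,000. The remaining share for the deceased Xiomara (23,000) is carried to the next generation.
That pool (23,000) is divided at the great-grandchildren's generation equally among Imani and Mireille: 11,500 each.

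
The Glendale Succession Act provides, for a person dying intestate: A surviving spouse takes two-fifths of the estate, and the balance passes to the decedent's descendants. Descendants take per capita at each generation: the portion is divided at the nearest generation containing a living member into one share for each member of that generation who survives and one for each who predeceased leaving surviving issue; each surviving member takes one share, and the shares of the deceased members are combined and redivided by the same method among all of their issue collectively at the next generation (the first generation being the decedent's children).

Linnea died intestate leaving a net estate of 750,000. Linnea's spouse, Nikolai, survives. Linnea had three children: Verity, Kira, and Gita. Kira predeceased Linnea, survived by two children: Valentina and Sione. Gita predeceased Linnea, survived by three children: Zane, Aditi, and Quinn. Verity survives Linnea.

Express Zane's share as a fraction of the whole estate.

Zane receives 2/25 of the estate.

Nikolai takes two-fifths of 750,000 = 300,000. The remaining 450,000 passes to the descendants.
The descendants' portion (450,000) is divided at the children's generation into 3 shares of 150,000. Verity takes 150,000. The 2 shares of the deceased (Kira and Gita) are combined into a pool of 300,000.
That pool (300,000) is divided at the grandchildren's generation equally among Valentina, Sione, Zane, Aditi, and Quinn: 60,000 each.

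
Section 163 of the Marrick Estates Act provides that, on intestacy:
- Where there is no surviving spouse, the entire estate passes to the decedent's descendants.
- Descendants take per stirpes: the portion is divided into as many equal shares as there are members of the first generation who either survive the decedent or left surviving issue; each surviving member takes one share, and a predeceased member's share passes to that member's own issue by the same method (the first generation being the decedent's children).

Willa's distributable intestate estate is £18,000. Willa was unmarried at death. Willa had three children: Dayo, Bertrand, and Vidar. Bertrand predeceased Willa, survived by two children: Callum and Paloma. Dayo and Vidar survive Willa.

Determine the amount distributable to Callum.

Callum receives £3,000.

The entire £18,000 passes to the descendants.
That amount (£18,000) is divided into 3 shares of £6,000: Dayo and Vidar each take £6,000; Bertrand's £6,000 share passes to Bertrand's issue.
Bertrand's share (£6,000) is divided into 2 shares of £3,000: Callum and Paloma each take £3,000.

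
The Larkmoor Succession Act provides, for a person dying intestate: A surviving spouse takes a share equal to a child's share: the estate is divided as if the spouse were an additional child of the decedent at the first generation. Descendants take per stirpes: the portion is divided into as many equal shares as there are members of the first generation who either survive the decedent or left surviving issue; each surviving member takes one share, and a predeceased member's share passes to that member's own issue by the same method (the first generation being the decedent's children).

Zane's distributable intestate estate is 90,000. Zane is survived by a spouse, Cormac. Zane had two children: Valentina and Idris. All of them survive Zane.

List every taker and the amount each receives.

The spouse counts as an additional share at the children's level, so there are 3 primary shares of 30,000. Cormac takes one such share (30,000).
The children's combined portion (60,000) is divided into 2 shares of 30,000: Valentina and Idris each take 30,000.

Cormac: 30,000; Valentina: 30,000; Idris: 30,000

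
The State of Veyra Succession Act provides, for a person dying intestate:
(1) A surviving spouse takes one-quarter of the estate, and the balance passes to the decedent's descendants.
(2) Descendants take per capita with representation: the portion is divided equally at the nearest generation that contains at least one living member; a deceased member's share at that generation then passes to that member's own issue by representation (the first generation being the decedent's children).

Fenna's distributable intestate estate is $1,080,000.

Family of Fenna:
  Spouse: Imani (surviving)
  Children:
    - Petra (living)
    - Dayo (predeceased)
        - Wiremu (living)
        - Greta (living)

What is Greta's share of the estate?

Imani takes one-quarter of $1,080,000 = $270,000. The remaining $810,000 passes to the descendants.
The descendants' portion ($810,000) is divided into 2 shares of $405,000: Petra takes $405,000; Dayo's $405,000 share passes to Dayo's issue.
Dayo's share ($405,000) is divided into 2 shares of $202,500: Wiremu and Greta each take $202,500.

Greta receives $202,500.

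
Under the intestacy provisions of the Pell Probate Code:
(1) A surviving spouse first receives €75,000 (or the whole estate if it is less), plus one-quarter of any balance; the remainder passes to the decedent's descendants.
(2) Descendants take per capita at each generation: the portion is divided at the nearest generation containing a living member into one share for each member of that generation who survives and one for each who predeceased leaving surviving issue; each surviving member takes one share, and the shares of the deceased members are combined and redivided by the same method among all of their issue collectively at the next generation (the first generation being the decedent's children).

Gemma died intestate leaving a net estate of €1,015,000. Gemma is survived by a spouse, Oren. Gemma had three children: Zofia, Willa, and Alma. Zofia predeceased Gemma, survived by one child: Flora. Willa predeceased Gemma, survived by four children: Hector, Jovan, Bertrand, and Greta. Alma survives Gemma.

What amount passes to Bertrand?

Bertrand receives €94,000.

Oren first takes €75,000, leaving a balance of €940,000. Oren then takes one-quarter of the balance (€235,000), for a total of €310,000. The remaining €705,000 passes to the descendants.
The descendants' portion (€705,000) is divided at the children's generation into 3 shares of €235,000. Alma takes €235,000. The 2 shares of the deceased (Zofia and Willa) are combined into a pool of €470,000.
That pool (€470,000) is divided at the grandchildren's generation equally among Flora, Hector, Jovan, Bertrand, and Greta: €94,000 each.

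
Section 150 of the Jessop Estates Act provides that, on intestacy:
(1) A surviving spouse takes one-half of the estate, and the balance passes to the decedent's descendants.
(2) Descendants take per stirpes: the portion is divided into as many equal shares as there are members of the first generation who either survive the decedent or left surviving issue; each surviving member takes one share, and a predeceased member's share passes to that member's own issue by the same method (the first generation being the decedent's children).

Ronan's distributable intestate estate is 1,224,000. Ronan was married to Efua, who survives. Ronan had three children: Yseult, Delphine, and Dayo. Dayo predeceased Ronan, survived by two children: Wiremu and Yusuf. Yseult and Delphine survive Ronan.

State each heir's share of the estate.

Efua: 612,000; Yseult: 204,000; Delphine: 204,000; Wiremu: 102,000; Yusuf: 102,000

Efua takes one-half of 1,224,000 = 612,000. The remaining 612,000 passes to the descendants.
The descendants' portion (612,000) is divided into 3 shares of 204,000: Yseult and Delphine each take 204,000; Dayo's 204,000 share passes to Dayo's issue.
Dayo's share (204,000) is divided into 2 shares of 102,000: Wiremu and Yusuf each take 102,000.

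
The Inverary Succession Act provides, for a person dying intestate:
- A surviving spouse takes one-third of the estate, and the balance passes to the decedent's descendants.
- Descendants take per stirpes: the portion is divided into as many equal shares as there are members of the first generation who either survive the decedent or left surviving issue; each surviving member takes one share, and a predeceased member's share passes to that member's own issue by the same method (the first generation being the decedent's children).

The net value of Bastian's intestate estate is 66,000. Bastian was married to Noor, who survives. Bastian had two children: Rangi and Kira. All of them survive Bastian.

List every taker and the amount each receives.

Noor: 22,000; Rangi: 22,000; Kira: 22,000

Noor takes one-third of 66,000 = 22,000. The remaining 44,000 passes to the descendants.
The descendants' portion (44,000) is divided into 2 shares of 22,000: Rangi and Kira each take 22,000.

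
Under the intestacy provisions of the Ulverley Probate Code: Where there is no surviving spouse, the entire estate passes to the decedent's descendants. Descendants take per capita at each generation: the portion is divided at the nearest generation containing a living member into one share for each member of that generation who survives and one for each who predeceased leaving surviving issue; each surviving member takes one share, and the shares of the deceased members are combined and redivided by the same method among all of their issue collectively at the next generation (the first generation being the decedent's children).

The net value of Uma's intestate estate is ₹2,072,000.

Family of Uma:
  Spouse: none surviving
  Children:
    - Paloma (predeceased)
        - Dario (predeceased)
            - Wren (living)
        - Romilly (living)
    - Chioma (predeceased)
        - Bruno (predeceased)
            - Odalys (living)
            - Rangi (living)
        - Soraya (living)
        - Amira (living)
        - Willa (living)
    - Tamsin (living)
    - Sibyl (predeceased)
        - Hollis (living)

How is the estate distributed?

The entire ₹2,072,000 passes to the descendants.
That amount (₹2,072,000) is divided at the children's generation into 4 shares of ₹518,000. Tamsin takes ₹518,000. The 3 shares of the deceased (Paloma, Chioma, and Sibyl) are combined into a pool of ₹1,554,000.
That pool (₹1,554,000) is divided at the grandchildren's generation into 7 shares of ₹222,000. Romilly, Soraya, Amira, Willa, and Hollis each take ₹222,000. The 2 shares of the deceased (Dario and Bruno) are combined into a pool of ₹444,000.
That pool (₹444,000) is divided at the great-grandchildren's generation equally among Wren, Odalys, and Rangi: ₹148,000 each.

Wren: ₹148,000; Romilly: ₹222,000; Odalys: ₹148,000; Rangi: ₹148,000; Soraya: ₹222,000; Amira: ₹222,000; Willa: ₹222,000; Tamsin: ₹518,000; Hollis: ₹222,000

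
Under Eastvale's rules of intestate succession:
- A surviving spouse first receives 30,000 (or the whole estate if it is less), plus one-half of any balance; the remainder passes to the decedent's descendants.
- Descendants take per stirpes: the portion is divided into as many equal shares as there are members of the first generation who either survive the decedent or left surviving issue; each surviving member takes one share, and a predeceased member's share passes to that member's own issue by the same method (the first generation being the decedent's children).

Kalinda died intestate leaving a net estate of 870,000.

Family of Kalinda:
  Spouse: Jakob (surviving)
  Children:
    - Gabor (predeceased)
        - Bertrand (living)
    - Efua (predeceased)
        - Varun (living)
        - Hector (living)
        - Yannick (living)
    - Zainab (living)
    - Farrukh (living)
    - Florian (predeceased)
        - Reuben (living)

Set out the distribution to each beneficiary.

Jakob: 450,000; Bertrand: 84,000; Varun: 28,000; Hector: 28,000; Yannick: 28,000; Zainab: 84,000; Farrukh: 84,000; Reuben: 84,000

Jakob first takes 30,000, leaving a balance of 840,000. Jakob then takes one-half of the balance (420,000), for a total of 450,000. The remaining 420,000 passes to the descendants.
The descendants' portion (420,000) is divided into 5 shares of 84,000: Zainab and Farrukh each take 84,000; Gabor's 84,000 share passes to Gabor's issue; Efua's 84,000 share passes to Efua's issue; Florian's 84,000 share passes to Florian's issue.
Gabor's share (84,000) passes entirely to Bertrand.
Efua's share (84,000) is divided into 3 shares of 28,000: Varun, Hector, and Yannick each take 28,000.
Florian's share (84,000) passes entirely to Reuben.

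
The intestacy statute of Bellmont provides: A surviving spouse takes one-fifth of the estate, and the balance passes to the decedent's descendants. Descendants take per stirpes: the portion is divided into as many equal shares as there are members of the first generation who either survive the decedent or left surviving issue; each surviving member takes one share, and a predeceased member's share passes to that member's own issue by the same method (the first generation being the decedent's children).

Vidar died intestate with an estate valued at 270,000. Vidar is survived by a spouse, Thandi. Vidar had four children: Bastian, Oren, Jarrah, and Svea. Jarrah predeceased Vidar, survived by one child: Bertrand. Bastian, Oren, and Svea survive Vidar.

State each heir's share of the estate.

Thandi: 54,000; Bastian: 54,000; Oren: 54,000; Bertrand: 54,000; Svea: 54,000

Thandi takes one-fifth of 270,000 = 54,000. The remaining 216,000 passes to the descendants.
The descendants' portion (216,000) is divided into 4 shares of 54,000: Bastian, Oren, and Svea each take 54,000; Jarrah's 54,000 share passes to Jarrah's issue.
Jarrah's share (54,000) passes entirely to Bertrand.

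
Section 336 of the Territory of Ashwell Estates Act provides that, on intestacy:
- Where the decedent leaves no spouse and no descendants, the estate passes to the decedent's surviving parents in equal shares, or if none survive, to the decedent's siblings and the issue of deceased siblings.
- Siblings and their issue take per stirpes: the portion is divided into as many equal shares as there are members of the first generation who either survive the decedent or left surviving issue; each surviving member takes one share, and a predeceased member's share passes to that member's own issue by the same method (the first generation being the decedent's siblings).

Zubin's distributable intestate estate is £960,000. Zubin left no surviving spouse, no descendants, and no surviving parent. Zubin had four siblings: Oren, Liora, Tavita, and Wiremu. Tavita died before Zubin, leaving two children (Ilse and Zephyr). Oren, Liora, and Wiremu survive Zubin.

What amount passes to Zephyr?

The entire £960,000 passes to the siblings and their issue.
That amount (£960,000) is divided into 4 shares of £240,000: Oren, Liora, and Wiremu each take £240,000; Tavita's £240,000 share passes to Tavita's issue.
Tavita's share (£240,000) is divided into 2 shares of £120,000: Ilse and Zephyr each take £120,000.

Zephyr receives £120,000.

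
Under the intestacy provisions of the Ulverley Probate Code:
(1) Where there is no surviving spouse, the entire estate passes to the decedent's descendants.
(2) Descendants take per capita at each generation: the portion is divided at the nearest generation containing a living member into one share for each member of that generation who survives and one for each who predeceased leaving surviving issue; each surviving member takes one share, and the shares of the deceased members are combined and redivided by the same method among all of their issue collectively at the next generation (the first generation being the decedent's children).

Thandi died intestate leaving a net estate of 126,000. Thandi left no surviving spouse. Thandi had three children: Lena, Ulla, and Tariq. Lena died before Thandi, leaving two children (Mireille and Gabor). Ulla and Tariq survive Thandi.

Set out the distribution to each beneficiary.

Mireille: 21,000; Gabor: 21,000; Ulla: 42,000; Tariq: 42,000

The entire 126,000 passes to the descendants.
That amount (126,000) is divided at the children's generation into 3 shares of 42,000. Ulla and Tariq each take 42,000. The remaining share for the deceased Lena (42,000) is carried to the next generation.
That pool (42,000) is divided at the grandchildren's generation equally among Mireille and Gabor: 21,000 each.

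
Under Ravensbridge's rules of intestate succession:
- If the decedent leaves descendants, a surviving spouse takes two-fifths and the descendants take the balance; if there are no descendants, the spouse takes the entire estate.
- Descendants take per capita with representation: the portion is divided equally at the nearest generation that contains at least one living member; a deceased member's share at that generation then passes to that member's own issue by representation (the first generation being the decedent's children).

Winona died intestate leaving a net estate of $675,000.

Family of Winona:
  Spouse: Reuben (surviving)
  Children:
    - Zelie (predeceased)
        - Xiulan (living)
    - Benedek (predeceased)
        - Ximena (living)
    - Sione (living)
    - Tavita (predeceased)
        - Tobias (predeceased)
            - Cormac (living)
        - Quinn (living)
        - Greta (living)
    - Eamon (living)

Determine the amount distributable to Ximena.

Ximena receives $81,000.

Reuben takes two-fifths of $675,000 = $270,000. The remaining $405,000 passes to the descendants.
The descendants' portion ($405,000) is divided into 5 shares of $81,000: Sione and Eamon each take $81,000; Zelie's $81,000 share passes to Zelie's issue; Benedek's $81,000 share passes to Benedek's issue; Tavita's $81,000 share passes to Tavita's issue.
Zelie's share ($81,000) passes entirely to Xiulan.
Benedek's share ($81,000) passes entirely to Ximena.
Tavita's share ($81,000) is divided into 3 shares of $27,000: Quinn and Greta each take $27,000; Tobias's $27,000 share passes to Tobias's issue.
Tobias's share ($27,000) passes entirely to Cormac.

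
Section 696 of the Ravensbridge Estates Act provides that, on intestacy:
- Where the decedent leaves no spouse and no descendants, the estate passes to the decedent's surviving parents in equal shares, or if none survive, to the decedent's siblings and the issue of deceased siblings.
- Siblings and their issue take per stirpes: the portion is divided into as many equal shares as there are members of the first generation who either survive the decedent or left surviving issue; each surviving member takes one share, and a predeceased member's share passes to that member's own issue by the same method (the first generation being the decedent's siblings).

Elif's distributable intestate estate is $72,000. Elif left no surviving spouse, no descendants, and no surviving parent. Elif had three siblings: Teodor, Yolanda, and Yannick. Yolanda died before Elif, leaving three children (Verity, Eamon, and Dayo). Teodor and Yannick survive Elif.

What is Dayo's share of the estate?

Dayo receives $8,000.

The entire $72,000 passes to the siblings and their issue.
That amount ($72,000) is divided into 3 shares of $24,000: Teodor and Yannick each take $24,000; Yolanda's $24,000 share passes to Yolanda's issue.
Yolanda's share ($24,000) is divided into 3 shares of $8,000: Verity, Eamon, and Dayo each take $8,000.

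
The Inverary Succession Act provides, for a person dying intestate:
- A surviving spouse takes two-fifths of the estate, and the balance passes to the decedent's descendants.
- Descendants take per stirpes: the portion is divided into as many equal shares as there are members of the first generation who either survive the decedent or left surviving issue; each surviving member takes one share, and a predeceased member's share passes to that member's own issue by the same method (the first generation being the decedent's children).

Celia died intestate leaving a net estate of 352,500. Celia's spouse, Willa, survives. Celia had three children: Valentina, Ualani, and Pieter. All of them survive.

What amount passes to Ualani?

Ualani receives 70,500.

Willa takes two-fifths of 352,500 = 141,000. The remaining 211,500 passes to the descendants.
The descendants' portion (211,500) is divided into 3 shares of 70,500: Valentina, Ualani, and Pieter each take 70,500.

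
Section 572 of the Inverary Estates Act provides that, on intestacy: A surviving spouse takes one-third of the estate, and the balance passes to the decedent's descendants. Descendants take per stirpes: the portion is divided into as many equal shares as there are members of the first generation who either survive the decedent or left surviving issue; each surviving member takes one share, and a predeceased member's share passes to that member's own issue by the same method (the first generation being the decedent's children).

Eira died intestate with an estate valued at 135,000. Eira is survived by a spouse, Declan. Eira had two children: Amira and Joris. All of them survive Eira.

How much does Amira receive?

Declan takes one-third of 135,000 = 45,000. The remaining 90,000 passes to the descendants.
The descendants' portion (90,000) is divided into 2 shares of 45,000: Amira and Joris each take 45,000.

Amira receives 45,000.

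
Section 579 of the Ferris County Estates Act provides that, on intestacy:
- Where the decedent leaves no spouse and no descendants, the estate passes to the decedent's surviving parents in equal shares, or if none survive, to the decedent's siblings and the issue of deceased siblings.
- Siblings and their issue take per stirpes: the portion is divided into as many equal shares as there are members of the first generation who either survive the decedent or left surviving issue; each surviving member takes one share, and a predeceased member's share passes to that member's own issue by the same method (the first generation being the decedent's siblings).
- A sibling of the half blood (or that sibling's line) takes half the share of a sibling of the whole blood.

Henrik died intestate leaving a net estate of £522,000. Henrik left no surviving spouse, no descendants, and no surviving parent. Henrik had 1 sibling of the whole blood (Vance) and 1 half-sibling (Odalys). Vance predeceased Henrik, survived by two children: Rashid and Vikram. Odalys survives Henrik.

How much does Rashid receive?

The entire £522,000 passes to the siblings and their issue.
Counting each half-blood sibling's line as half a unit, there are 3/2 units in £522,000, so one unit is £348,000. Whole-blood lines (Vance) take £348,000 each; half-blood lines (Odalys) take £174,000 each.
Vance's share (£348,000) is divided into 2 shares of £174,000: Rashid and Vikram each take £174,000.

Rashid receives £174,000.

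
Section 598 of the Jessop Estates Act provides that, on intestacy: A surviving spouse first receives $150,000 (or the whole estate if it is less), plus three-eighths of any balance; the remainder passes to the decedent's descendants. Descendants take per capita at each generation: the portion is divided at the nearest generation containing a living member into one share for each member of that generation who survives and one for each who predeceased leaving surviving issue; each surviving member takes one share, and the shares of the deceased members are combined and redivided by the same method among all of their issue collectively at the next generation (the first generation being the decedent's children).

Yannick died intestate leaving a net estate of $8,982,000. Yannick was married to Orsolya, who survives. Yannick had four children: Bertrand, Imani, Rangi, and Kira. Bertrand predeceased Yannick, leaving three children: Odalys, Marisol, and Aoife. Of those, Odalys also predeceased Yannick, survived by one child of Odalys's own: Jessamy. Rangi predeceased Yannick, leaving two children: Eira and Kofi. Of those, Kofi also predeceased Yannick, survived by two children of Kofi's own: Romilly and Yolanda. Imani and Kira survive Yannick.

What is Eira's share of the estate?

Orsolya first takes $150,000, leaving a balance of $8,832,000. Orsolya then takes three-eighths of the balance ($3,312,000), for a total of $3,462,000. The remaining $5,520,000 passes to the descendants.
The descendants' portion ($5,520,000) is divided at the children's generation into 4 shares of $1,380,000. Imani and Kira each take $1,380,000. The 2 shares of the deceased (Bertrand and Rangi) are combined into a pool of $2,760,000.
That pool ($2,760,000) is divided at the grandchildren's generation into 5 shares of $552,000. Marisol, Aoife, and Eira each take $552,000. The 2 shares of the deceased (Odalys and Kofi) are combined into a pool of $1,104,000.
That pool ($1,104,000) is divided at the great-grandchildren's generation equally among Jessamy, Romilly, and Yolanda: $368,000 each.

Eira receives $552,000.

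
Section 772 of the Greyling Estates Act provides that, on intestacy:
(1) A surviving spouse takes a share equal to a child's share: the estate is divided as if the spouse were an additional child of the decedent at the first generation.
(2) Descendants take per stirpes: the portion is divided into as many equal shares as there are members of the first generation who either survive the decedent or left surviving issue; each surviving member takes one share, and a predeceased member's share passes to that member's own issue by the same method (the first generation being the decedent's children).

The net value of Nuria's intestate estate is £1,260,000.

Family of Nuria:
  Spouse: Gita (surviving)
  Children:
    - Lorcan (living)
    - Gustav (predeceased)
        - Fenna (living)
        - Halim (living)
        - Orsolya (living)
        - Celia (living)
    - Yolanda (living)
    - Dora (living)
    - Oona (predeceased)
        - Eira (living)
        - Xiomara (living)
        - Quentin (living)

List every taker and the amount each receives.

The spouse counts as an additional share at the children's level, so there are 6 primary shares of £210,000. Gita takes one such share (£210,000).
The children's combined portion (£1,050,000) is divided into 5 shares of £210,000: Lorcan, Yolanda, and Dora each take £210,000; Gustav's £210,000 share passes to Gustav's issue; Oona's £210,000 share passes to Oona's issue.
Gustav's share (£210,000) is divided into 4 shares of £52,500: Fenna, Halim, Orsolya, and Celia each take £52,500.
Oona's share (£210,000) is divided into 3 shares of £70,000: Eira, Xiomara, and Quentin each take £70,000.

Gita: £210,000; Lorcan: £210,000; Fenna: £52,500; Halim: £52,500; Orsolya: £52,500; Celia: £52,500; Yolanda: £210,000; Dora: £210,000; Eira: £70,000; Xiomara: £70,000; Quentin: £70,000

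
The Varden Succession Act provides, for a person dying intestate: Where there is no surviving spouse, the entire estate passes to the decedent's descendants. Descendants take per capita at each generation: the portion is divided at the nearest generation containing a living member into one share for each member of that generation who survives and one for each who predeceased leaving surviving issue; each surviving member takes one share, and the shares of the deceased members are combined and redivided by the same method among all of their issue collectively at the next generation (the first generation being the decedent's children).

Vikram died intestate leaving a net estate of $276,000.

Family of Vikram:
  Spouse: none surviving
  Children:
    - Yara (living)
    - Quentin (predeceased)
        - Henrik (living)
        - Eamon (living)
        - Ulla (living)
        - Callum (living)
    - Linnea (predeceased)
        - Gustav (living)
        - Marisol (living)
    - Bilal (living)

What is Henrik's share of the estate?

Henrik receives $23,000.

The entire $276,000 passes to the descendants.
That amount ($276,000) is divided at the children's generation into 4 shares of $69,000. Yara and Bilal each take $69,000. The 2 shares of the deceased (Quentin and Linnea) are combined into a pool of $138,000.
That pool ($138,000) is divided at the grandchildren's generation equally among Henrik, Eamon, Ulla, Callum, Gustav, and Marisol: $23,000 each.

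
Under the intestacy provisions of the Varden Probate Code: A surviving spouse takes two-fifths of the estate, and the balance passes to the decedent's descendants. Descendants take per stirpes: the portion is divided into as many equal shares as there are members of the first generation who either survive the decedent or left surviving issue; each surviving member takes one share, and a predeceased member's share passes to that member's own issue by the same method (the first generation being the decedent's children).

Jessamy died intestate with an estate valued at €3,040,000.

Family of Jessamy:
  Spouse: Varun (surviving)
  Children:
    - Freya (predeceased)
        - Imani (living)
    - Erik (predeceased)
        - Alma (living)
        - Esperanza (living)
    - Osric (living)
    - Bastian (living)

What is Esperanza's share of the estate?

Esperanza receives €228,000.

Varun takes two-fifths of €3,040,000 = €1,216,000. The remaining €1,824,000 passes to the descendants.
The descendants' portion (€1,824,000) is divided into 4 shares of €456,000: Osric and Bastian each take €456,000; Freya's €456,000 share passes to Freya's issue; Erik's €456,000 share passes to Erik's issue.
Freya's share (€456,000) passes entirely to Imani.
Erik's share (€456,000) is divided into 2 shares of €228,000: Alma and Esperanza each take €228,000.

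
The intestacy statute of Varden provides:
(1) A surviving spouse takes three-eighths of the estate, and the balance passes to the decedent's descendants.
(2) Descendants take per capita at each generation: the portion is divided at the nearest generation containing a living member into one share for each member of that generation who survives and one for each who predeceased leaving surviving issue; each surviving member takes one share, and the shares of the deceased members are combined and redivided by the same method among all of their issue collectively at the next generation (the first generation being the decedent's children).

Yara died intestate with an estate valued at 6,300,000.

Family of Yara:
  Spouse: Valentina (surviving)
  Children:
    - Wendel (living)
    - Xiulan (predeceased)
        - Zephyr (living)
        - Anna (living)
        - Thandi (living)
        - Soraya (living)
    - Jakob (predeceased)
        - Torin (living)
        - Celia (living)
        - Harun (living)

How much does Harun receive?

Valentina takes three-eighths of 6,300,000 = 2,362,500. The remaining 3,937,500 passes to the descendants.
The descendants' portion (3,937,500) is divided at the children's generation into 3 shares of 1,312,500. Wendel takes 1,312,500. The 2 shares of the deceased (Xiulan and Jakob) are combined into a pool of 2,625,000.
That pool (2,625,000) is divided at the grandchildren's generation equally among Zephyr, Anna, Thandi, Soraya, Torin, Celia, and Harun: 375,000 each.

Harun receives 375,000.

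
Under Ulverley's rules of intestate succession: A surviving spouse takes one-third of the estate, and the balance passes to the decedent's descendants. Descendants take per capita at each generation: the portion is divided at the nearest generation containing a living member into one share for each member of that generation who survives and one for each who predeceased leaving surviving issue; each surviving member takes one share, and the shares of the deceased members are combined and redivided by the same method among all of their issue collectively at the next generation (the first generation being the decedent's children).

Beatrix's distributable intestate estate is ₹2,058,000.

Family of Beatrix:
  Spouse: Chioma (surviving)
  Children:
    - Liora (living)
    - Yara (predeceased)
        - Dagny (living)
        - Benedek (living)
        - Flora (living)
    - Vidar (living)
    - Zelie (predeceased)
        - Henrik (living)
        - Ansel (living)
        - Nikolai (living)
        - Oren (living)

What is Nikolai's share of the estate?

Nikolai receives ₹98,000.

Chioma takes one-third of ₹2,058,000 = ₹686,000. The remaining ₹1,372,000 passes to the descendants.
The descendants' portion (₹1,372,000) is divided at the children's generation into 4 shares of ₹343,000. Liora and Vidar each take ₹343,000. The 2 shares of the deceased (Yara and Zelie) are combined into a pool of ₹686,000.
That pool (₹686,000) is divided at the grandchildren's generation equally among Dagny, Benedek, Flora, Henrik, Ansel, Nikolai, and Oren: ₹98,000 each.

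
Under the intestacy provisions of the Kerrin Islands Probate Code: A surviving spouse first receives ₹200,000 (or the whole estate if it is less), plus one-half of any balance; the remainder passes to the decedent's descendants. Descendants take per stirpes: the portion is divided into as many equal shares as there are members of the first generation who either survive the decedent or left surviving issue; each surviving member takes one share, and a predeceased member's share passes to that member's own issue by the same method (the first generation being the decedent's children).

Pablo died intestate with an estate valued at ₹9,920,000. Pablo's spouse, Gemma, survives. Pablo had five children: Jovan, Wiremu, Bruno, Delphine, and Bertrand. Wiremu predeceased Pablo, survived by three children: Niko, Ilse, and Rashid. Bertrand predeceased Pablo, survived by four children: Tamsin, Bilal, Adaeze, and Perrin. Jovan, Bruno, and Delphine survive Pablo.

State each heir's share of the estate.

Gemma: ₹5,060,000; Jovan: ₹972,000; Niko: ₹324,000; Ilse: ₹324,000; Rashid: ₹324,000; Bruno: ₹972,000; Delphine: ₹972,000; Tamsin: ₹243,000; Bilal: ₹243,000; Adaeze: ₹243,000; Perrin: ₹243,000

Gemma first takes ₹200,000, leaving a balance of ₹9,720,000. Gemma then takes one-half of the balance (₹4,860,000), for a total of ₹5,060,000. The remaining ₹4,860,000 passes to the descendants.
The descendants' portion (₹4,860,000) is divided into 5 shares of ₹972,000: Jovan, Bruno, and Delphine each take ₹972,000; Wiremu's ₹972,000 share passes to Wiremu's issue; Bertrand's ₹972,000 share passes to Bertrand's issue.
Wiremu's share (₹972,000) is divided into 3 shares of ₹324,000: Niko, Ilse, and Rashid each take ₹324,000.
Bertrand's share (₹972,000) is divided into 4 shares of ₹243,000: Tamsin, Bilal, Adaeze, and Perrin each take ₹243,000.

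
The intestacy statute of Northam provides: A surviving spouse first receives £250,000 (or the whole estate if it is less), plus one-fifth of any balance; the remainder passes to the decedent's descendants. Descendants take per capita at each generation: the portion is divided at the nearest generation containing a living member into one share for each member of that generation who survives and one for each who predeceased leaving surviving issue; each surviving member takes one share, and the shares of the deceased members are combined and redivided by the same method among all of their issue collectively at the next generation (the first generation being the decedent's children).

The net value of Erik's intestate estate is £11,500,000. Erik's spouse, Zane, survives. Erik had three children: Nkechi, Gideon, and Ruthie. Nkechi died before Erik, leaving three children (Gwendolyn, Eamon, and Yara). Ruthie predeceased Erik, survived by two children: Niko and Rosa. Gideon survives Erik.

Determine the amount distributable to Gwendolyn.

Zane first takes £250,000, leaving a balance of £11,250,000. Zane then takes one-fifth of the balance (£2,250,000), for a total of £2,500,000. The remaining £9,000,000 passes to the descendants.
The descendants' portion (£9,000,000) is divided at the children's generation into 3 shares of £3,000,000. Gideon takes £3,000,000. The 2 shares of the deceased (Nkechi and Ruthie) are combined into a pool of £6,000,000.
That pool (£6,000,000) is divided at the grandchildren's generation equally among Gwendolyn, Eamon, Yara, Niko, and Rosa: £1,200,000 each.

Gwendolyn receives £1,200,000.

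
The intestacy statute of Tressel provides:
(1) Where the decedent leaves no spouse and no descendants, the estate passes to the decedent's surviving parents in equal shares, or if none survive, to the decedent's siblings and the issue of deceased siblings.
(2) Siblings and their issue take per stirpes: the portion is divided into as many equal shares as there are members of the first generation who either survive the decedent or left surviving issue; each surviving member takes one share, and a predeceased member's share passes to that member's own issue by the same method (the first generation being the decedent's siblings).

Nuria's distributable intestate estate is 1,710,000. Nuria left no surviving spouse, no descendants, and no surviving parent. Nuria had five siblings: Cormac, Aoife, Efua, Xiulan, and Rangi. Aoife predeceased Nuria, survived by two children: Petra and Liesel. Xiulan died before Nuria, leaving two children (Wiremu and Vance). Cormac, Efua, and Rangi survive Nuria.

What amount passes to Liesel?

The entire 1,710,000 passes to the siblings and their issue.
That amount (1,710,000) is divided into 5 shares of 342,000: Cormac, Efua, and Rangi each take 342,000; Aoife's 342,000 share passes to Aoife's issue; Xiulan's 342,000 share passes to Xiulan's issue.
Aoife's share (342,000) is divided into 2 shares of 171,000: Petra and Liesel each take 171,000.
Xiulan's share (342,000) is divided into 2 shares of 171,000: Wiremu and Vance each take 171,000.

Liesel receives 171,000.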